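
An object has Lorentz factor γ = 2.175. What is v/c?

From γ = 1/√(1 - v²/c²):
1/γ² = 1/2.175² = 0.2114
v²/c² = 1 - 0.2114 = 0.7886
v/c = √(0.7886) = 0.8880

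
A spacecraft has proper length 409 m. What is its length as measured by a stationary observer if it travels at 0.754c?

Proper length L₀ = 409 m
γ = 1/√(1 - 0.754²) = 1.522
L = L₀/γ = 409/1.522 = 268.7 m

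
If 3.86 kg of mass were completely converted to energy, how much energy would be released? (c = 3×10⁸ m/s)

Using E = mc²:
c² = (3×10⁸)² = 9×10¹⁶ m²/s²
E = 3.86 × 9×10¹⁶ = 3.474×10¹⁷ J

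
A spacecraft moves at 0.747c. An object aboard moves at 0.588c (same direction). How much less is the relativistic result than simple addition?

Classical: u' + v = 0.588 + 0.747 = 1.335c
Relativistic: u = (0.588 + 0.747)/(1 + 0.439236) = 1.335/1.439236 = 0.9276c
Difference: 1.335 - 0.9276 = 0.4074c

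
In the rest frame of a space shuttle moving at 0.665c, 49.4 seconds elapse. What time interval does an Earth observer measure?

Proper time Δt₀ = 49.4 seconds
γ = 1/√(1 - 0.665²) = 1.339
Δt = γΔt₀ = 1.339 × 49.4 = 66.15 seconds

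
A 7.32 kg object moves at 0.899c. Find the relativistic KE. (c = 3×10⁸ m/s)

γ = 1/√(1 - 0.899²) = 2.2834
γ - 1 = 1.2834
KE = (γ-1)mc² = 1.2834 × 7.32 × (3×10⁸)² = 8.455×10¹⁷ J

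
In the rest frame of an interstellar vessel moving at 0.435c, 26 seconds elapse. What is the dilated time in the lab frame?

Proper time Δt₀ = 26 seconds
γ = 1/√(1 - 0.435²) = 1.1106
Δt = γΔt₀ = 1.1106 × 26 = 28.88 seconds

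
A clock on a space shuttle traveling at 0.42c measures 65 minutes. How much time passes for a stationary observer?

Proper time Δt₀ = 65 minutes
γ = 1/√(1 - 0.42²) = 1.1019
Δt = γΔt₀ = 1.1019 × 65 = 71.62 minutes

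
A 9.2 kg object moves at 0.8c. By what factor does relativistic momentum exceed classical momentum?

p_rel = γmv, p_class = mv
Ratio = γ = 1/√(1 - 0.8²) = 1.667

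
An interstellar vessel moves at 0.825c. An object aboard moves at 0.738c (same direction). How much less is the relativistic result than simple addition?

Classical: u' + v = 0.738 + 0.825 = 1.563c
Relativistic: u = (0.738 + 0.825)/(1 + 0.60885) = 1.563/1.60885 = 0.9715c
Difference: 1.563 - 0.9715 = 0.5915c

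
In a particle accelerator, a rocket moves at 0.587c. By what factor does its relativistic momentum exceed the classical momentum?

p_rel = γmv, p_class = mv
Ratio = γ = 1/√(1 - 0.587²)
= 1/√(0.655431) = 1.235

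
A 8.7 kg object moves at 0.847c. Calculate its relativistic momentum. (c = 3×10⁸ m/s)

γ = 1/√(1 - 0.847²) = 1.88114
v = 0.847 × 3×10⁸ = 2.541×10⁸ m/s
p = γmv = 1.88114 × 8.7 × 2.541×10⁸ = 4.159×10⁹ kg·m/s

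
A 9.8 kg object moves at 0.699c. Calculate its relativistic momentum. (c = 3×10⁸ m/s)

γ = 1/√(1 - 0.699²) = 1.3984
v = 0.699 × 3×10⁸ = 2.097×10⁸ m/s
p = γmv = 1.3984 × 9.8 × 2.097×10⁸ = 2.874×10⁹ kg·m/s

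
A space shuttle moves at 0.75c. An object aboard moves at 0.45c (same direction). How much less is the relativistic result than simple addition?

Classical: u' + v = 0.45 + 0.75 = 1.2c
Relativistic: u = (0.45 + 0.75)/(1 + 0.3375) = 1.2/1.3375 = 0.8972c
Difference: 1.2 - 0.8972 = 0.3028c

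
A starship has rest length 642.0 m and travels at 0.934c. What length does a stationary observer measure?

Proper length L₀ = 642.0 m
γ = 1/√(1 - 0.934²) = 2.799
L = L₀/γ = 642.0/2.799 = 229.4 m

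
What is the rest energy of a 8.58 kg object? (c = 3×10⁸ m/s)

c² = (3×10⁸)² = 9.000×10¹⁶ m²/s²
E₀ = mc² = 8.58 × 9.000×10¹⁶ = 7.722×10¹⁷ J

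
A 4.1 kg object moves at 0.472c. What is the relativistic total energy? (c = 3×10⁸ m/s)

γ = 1/√(1 - 0.472²) = 1.1343
mc² = 4.1 × (3×10⁸)² = 3.690×10¹⁷ J
E = γmc² = 1.1343 × 3.690×10¹⁷ = 4.186×10¹⁷ J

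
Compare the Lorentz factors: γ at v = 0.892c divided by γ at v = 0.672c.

γ₁ = 1/√(1 - 0.892²) = 2.2122
γ₂ = 1/√(1 - 0.672²) = 1.3503
γ₁/γ₂ = 2.2122/1.3503 = 1.638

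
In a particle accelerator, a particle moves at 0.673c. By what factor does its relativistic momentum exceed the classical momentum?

p_rel = γmv, p_class = mv
Ratio = γ = 1/√(1 - 0.673²)
= 1/√(0.547071) = 1.352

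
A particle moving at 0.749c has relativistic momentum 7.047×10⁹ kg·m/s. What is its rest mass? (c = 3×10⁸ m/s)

γ = 1/√(1 - 0.749²) = 1.509
v = 0.749 × 3×10⁸ = 2.247×10⁸ m/s
m = p/(γv) = 7.047×10⁹/(1.509 × 2.247×10⁸) = 20.78 kg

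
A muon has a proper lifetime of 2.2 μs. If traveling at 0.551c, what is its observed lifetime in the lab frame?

Proper lifetime τ₀ = 2.2 μs
γ = 1/√(1 - 0.551²) = 1.198
τ = γτ₀ = 1.198 × 2.2 μs = 2.636 μs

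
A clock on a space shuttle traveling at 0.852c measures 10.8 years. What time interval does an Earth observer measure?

Proper time Δt₀ = 10.8 years
γ = 1/√(1 - 0.852²) = 1.910
Δt = γΔt₀ = 1.910 × 10.8 = 20.63 years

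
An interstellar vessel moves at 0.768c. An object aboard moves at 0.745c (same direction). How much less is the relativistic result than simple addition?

Classical: u' + v = 0.745 + 0.768 = 1.513c
Relativistic: u = (0.745 + 0.768)/(1 + 0.57216) = 1.513/1.57216 = 0.9624c
Difference: 1.513 - 0.9624 = 0.5506c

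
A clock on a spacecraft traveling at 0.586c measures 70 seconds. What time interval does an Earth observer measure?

Proper time Δt₀ = 70 seconds
γ = 1/√(1 - 0.586²) = 1.2341
Δt = γΔt₀ = 1.2341 × 70 = 86.39 seconds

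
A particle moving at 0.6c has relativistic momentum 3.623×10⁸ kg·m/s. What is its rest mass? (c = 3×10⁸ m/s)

γ = 1/√(1 - 0.6²) = 1.250
v = 0.6 × 3×10⁸ = 1.800×10⁸ m/s
m = p/(γv) = 3.623×10⁸/(1.250 × 1.800×10⁸) = 1.610 kg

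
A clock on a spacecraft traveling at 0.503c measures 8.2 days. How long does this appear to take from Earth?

Proper time Δt₀ = 8.2 days
γ = 1/√(1 - 0.503²) = 1.15702
Δt = γΔt₀ = 1.15702 × 8.2 = 9.488 days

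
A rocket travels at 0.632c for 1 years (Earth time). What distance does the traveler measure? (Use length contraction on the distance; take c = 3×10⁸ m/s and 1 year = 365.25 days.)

Earth distance: d = v × t = 0.632c × 1 yr = 5.9833×10¹⁵ m
γ = 1.2904
d' = d/γ = 5.9833×10¹⁵/1.2904 = 4.637×10¹⁵ m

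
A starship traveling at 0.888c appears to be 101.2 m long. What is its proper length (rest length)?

Contracted length L = 101.2 m
γ = 1/√(1 - 0.888²) = 2.175
L₀ = γL = 2.175 × 101.2 = 220.1 m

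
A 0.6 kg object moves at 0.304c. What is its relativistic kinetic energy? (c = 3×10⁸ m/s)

γ = 1/√(1 - 0.304²) = 1.04968
γ - 1 = 0.04968
KE = (γ-1)mc² = 0.04968 × 0.6 × (3×10⁸)² = 2.683×10¹⁵ J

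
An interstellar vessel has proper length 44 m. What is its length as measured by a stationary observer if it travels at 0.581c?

Proper length L₀ = 44 m
γ = 1/√(1 - 0.581²) = 1.2286
L = L₀/γ = 44/1.2286 = 35.81 m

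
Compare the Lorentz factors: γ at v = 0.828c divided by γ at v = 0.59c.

γ₁ = 1/√(1 - 0.828²) = 1.7834
γ₂ = 1/√(1 - 0.59²) = 1.2385
γ₁/γ₂ = 1.7834/1.2385 = 1.440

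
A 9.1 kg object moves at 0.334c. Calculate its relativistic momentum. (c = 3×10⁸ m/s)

γ = 1/√(1 - 0.334²) = 1.061
v = 0.334 × 3×10⁸ = 1.002×10⁸ m/s
p = γmv = 1.061 × 9.1 × 1.002×10⁸ = 9.674×10⁸ kg·m/s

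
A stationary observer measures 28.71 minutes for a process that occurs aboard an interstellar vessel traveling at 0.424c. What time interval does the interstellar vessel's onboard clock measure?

Dilated time Δt = 28.71 minutes
γ = 1/√(1 - 0.424²) = 1.1042
Δt₀ = Δt/γ = 28.71/1.1042 = 26.00 minutes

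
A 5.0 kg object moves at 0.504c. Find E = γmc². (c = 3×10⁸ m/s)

γ = 1/√(1 - 0.504²) = 1.1578
mc² = 5.0 × (3×10⁸)² = 4.500×10¹⁷ J
E = γmc² = 1.1578 × 4.500×10¹⁷ = 5.210×10¹⁷ J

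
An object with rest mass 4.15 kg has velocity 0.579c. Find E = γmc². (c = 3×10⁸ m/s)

γ = 1/√(1 - 0.579²) = 1.2265
mc² = 4.15 × (3×10⁸)² = 3.735×10¹⁷ J
E = γmc² = 1.2265 × 3.735×10¹⁷ = 4.581×10¹⁷ J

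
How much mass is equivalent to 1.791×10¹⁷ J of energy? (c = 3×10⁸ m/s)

From E = mc², we get m = E/c²
c² = (3×10⁸)² = 9×10¹⁶ m²/s²
m = 1.791×10¹⁷ / 9×10¹⁶ = 1.990 kg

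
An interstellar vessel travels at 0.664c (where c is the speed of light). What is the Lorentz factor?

v/c = 0.664, so (v/c)² = 0.440896
1 - (v/c)² = 0.559104
γ = 1/√(0.559104) = 1.337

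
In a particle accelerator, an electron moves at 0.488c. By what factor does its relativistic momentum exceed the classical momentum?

p_rel = γmv, p_class = mv
Ratio = γ = 1/√(1 - 0.488²)
= 1/√(0.761856) = 1.146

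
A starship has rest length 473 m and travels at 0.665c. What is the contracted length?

Proper length L₀ = 473 m
γ = 1/√(1 - 0.665²) = 1.33897
L = L₀/γ = 473/1.33897 = 353.3 m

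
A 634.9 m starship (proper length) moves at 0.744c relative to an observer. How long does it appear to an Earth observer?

Proper length L₀ = 634.9 m
γ = 1/√(1 - 0.744²) = 1.4966
L = L₀/γ = 634.9/1.4966 = 424.2 m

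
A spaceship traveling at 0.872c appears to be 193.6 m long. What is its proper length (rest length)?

Contracted length L = 193.6 m
γ = 1/√(1 - 0.872²) = 2.043
L₀ = γL = 2.043 × 193.6 = 395.5 m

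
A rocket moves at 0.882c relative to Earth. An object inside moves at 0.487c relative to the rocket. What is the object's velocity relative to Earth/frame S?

u = (u' + v)/(1 + u'v/c²)
Numerator: 0.487 + 0.882 = 1.369
Denominator: 1 + 0.429534 = 1.429534
u = 1.369/1.429534 = 0.9577c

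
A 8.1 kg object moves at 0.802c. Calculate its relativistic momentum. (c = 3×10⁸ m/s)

γ = 1/√(1 - 0.802²) = 1.6741
v = 0.802 × 3×10⁸ = 2.406×10⁸ m/s
p = γmv = 1.6741 × 8.1 × 2.406×10⁸ = 3.263×10⁹ kg·m/s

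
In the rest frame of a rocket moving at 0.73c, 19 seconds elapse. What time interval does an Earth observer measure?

Proper time Δt₀ = 19 seconds
γ = 1/√(1 - 0.73²) = 1.463
Δt = γΔt₀ = 1.463 × 19 = 27.80 seconds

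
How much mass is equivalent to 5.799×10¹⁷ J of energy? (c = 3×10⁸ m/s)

From E = mc², we get m = E/c²
c² = (3×10⁸)² = 9×10¹⁶ m²/s²
m = 5.799×10¹⁷ / 9×10¹⁶ = 6.443 kg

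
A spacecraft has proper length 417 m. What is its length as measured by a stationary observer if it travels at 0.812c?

Proper length L₀ = 417 m
γ = 1/√(1 - 0.812²) = 1.713
L = L₀/γ = 417/1.713 = 243.4 m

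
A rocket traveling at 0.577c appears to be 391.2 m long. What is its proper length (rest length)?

Contracted length L = 391.2 m
γ = 1/√(1 - 0.577²) = 1.2244
L₀ = γL = 1.2244 × 391.2 = 479.0 m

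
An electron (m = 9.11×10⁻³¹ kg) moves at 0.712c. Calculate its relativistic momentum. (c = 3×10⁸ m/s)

γ = 1/√(1 - 0.712²) = 1.424
v = 0.712 × 3×10⁸ = 2.136×10⁸ m/s
p = γmv = 1.424 × 9.11×10⁻³¹ × 2.136×10⁸ = 2.771×10⁻²² kg·m/s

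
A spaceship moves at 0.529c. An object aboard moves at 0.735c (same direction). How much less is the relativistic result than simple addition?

Classical: u' + v = 0.735 + 0.529 = 1.264c
Relativistic: u = (0.735 + 0.529)/(1 + 0.388815) = 1.264/1.388815 = 0.9101c
Difference: 1.264 - 0.9101 = 0.3539c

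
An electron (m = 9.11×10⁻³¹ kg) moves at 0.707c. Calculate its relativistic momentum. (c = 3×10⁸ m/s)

γ = 1/√(1 - 0.707²) = 1.414
v = 0.707 × 3×10⁸ = 2.121×10⁸ m/s
p = γmv = 1.414 × 9.11×10⁻³¹ × 2.121×10⁸ = 2.732×10⁻²² kg·m/s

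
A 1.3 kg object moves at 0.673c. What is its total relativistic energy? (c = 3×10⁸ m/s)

γ = 1/√(1 - 0.673²) = 1.352
mc² = 1.3 × (3×10⁸)² = 1.170×10¹⁷ J
E = γmc² = 1.352 × 1.170×10¹⁷ = 1.582×10¹⁷ J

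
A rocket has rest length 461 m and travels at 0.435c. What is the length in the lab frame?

Proper length L₀ = 461 m
γ = 1/√(1 - 0.435²) = 1.1106
L = L₀/γ = 461/1.1106 = 415.1 m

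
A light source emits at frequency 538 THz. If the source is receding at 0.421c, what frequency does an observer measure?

β = v/c = 0.421
(1-β)/(1+β) = 0.579/1.421 = 0.40746
Doppler factor = √(0.40746) = 0.6383
f_obs = 538 × 0.6383 = 343.4 THz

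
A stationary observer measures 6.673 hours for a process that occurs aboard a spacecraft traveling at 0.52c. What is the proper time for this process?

Dilated time Δt = 6.673 hours
γ = 1/√(1 - 0.52²) = 1.1707
Δt₀ = Δt/γ = 6.673/1.1707 = 5.700 hours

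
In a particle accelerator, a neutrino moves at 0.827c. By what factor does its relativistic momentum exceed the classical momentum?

p_rel = γmv, p_class = mv
Ratio = γ = 1/√(1 - 0.827²)
= 1/√(0.316071) = 1.779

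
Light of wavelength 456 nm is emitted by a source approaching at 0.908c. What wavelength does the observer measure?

β = 0.908
Wavelength Doppler factor = √(0.092/1.908) = √(0.04822) = 0.2196
λ_obs = 456 × 0.2196 = 100.1 nm (blueshift)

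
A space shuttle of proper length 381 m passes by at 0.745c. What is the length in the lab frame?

Proper length L₀ = 381 m
γ = 1/√(1 - 0.745²) = 1.499
L = L₀/γ = 381/1.499 = 254.2 m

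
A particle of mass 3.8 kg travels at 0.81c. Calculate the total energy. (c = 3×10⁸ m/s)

γ = 1/√(1 - 0.81²) = 1.7052
mc² = 3.8 × (3×10⁸)² = 3.420×10¹⁷ J
E = γmc² = 1.7052 × 3.420×10¹⁷ = 5.832×10¹⁷ J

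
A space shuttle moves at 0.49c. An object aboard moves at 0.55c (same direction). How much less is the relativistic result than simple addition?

Classical: u' + v = 0.55 + 0.49 = 1.04c
Relativistic: u = (0.55 + 0.49)/(1 + 0.2695) = 1.04/1.2695 = 0.8192c
Difference: 1.04 - 0.8192 = 0.2208c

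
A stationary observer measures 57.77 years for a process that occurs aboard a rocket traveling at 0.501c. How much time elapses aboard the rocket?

Dilated time Δt = 57.77 years
γ = 1/√(1 - 0.501²) = 1.1555
Δt₀ = Δt/γ = 57.77/1.1555 = 50.00 years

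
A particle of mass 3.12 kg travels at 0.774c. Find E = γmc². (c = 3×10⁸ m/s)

γ = 1/√(1 - 0.774²) = 1.5793
mc² = 3.12 × (3×10⁸)² = 2.808×10¹⁷ J
E = γmc² = 1.5793 × 2.808×10¹⁷ = 4.435×10¹⁷ J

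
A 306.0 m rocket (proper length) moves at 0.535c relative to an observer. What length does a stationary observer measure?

Proper length L₀ = 306.0 m
γ = 1/√(1 - 0.535²) = 1.1836
L = L₀/γ = 306.0/1.1836 = 258.5 m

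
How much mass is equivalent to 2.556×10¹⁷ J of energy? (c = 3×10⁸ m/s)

From E = mc², we get m = E/c²
c² = (3×10⁸)² = 9×10¹⁶ m²/s²
m = 2.556×10¹⁷ / 9×10¹⁶ = 2.840 kg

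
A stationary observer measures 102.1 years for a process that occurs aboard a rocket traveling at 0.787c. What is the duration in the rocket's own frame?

Dilated time Δt = 102.1 years
γ = 1/√(1 - 0.787²) = 1.621
Δt₀ = Δt/γ = 102.1/1.621 = 62.99 years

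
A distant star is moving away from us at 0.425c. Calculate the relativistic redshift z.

β = 0.425
(1+β)/(1-β) = 1.425/0.575 = 2.478
√(2.478) = 1.5742
z = 1.5742 - 1 = 0.5742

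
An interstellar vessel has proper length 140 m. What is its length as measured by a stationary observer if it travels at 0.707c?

Proper length L₀ = 140 m
γ = 1/√(1 - 0.707²) = 1.414
L = L₀/γ = 140/1.414 = 99.01 m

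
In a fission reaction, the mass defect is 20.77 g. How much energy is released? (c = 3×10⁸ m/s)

Convert mass defect: Δm = 20.77 g = 0.02077 kg
E = Δm·c² = 0.02077 × (3×10⁸)²
= 0.02077 × 9×10¹⁶ = 1.869×10¹⁵ J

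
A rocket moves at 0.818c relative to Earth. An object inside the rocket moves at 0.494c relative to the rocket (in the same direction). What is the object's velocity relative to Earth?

u = (u' + v)/(1 + u'v/c²)
Numerator: 0.494 + 0.818 = 1.312
Denominator: 1 + 0.404092 = 1.404092
u = 1.312/1.404092 = 0.9344c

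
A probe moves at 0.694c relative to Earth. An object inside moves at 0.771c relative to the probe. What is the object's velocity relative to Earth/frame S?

u = (u' + v)/(1 + u'v/c²)
Numerator: 0.771 + 0.694 = 1.465
Denominator: 1 + 0.535074 = 1.535074
u = 1.465/1.535074 = 0.9544c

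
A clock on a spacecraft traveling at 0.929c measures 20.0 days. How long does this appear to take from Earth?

Proper time Δt₀ = 20.0 days
γ = 1/√(1 - 0.929²) = 2.702
Δt = γΔt₀ = 2.702 × 20.0 = 54.04 days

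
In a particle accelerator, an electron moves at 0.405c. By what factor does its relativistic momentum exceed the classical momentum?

p_rel = γmv, p_class = mv
Ratio = γ = 1/√(1 - 0.405²)
= 1/√(0.835975) = 1.094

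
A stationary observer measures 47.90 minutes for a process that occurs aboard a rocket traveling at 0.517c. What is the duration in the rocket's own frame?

Dilated time Δt = 47.90 minutes
γ = 1/√(1 - 0.517²) = 1.1682
Δt₀ = Δt/γ = 47.90/1.1682 = 41.00 minutes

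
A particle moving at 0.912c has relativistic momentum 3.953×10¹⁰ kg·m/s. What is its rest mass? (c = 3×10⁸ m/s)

γ = 1/√(1 - 0.912²) = 2.438
v = 0.912 × 3×10⁸ = 2.736×10⁸ m/s
m = p/(γv) = 3.953×10¹⁰/(2.438 × 2.736×10⁸) = 59.26 kg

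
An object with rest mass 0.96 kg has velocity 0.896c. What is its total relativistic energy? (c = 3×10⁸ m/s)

γ = 1/√(1 - 0.896²) = 2.252
mc² = 0.96 × (3×10⁸)² = 8.640×10¹⁶ J
E = γmc² = 2.252 × 8.640×10¹⁶ = 1.946×10¹⁷ J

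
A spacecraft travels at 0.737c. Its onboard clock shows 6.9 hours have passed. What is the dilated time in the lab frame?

Proper time Δt₀ = 6.9 hours
γ = 1/√(1 - 0.737²) = 1.480
Δt = γΔt₀ = 1.480 × 6.9 = 10.21 hours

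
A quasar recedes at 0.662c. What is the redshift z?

β = 0.662
(1+β)/(1-β) = 1.662/0.338 = 4.917
√(4.917) = 2.217
z = 2.217 - 1 = 1.217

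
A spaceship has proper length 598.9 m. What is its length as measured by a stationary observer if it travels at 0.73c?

Proper length L₀ = 598.9 m
γ = 1/√(1 - 0.73²) = 1.4632
L = L₀/γ = 598.9/1.4632 = 409.3 m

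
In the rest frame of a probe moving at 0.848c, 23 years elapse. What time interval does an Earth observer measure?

Proper time Δt₀ = 23 years
γ = 1/√(1 - 0.848²) = 1.887
Δt = γΔt₀ = 1.887 × 23 = 43.40 years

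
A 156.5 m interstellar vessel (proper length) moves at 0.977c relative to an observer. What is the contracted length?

Proper length L₀ = 156.5 m
γ = 1/√(1 - 0.977²) = 4.690
L = L₀/γ = 156.5/4.690 = 33.37 m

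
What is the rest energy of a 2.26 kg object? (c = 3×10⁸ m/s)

c² = (3×10⁸)² = 9.000×10¹⁶ m²/s²
E₀ = mc² = 2.26 × 9.000×10¹⁶ = 2.034×10¹⁷ J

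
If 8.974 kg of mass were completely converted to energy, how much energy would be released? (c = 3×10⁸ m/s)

Using E = mc²:
c² = (3×10⁸)² = 9×10¹⁶ m²/s²
E = 8.974 × 9×10¹⁶ = 8.077×10¹⁷ J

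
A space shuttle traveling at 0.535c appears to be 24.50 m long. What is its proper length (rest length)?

Contracted length L = 24.50 m
γ = 1/√(1 - 0.535²) = 1.1836
L₀ = γL = 1.1836 × 24.50 = 29.00 m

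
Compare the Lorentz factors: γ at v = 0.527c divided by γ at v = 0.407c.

γ₁ = 1/√(1 - 0.527²) = 1.177
γ₂ = 1/√(1 - 0.407²) = 1.095
γ₁/γ₂ = 1.177/1.095 = 1.075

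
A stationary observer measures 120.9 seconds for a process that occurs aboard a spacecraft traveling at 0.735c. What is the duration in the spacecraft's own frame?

Dilated time Δt = 120.9 seconds
γ = 1/√(1 - 0.735²) = 1.4748
Δt₀ = Δt/γ = 120.9/1.4748 = 81.98 seconds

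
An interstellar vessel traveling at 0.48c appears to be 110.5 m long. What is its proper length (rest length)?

Contracted length L = 110.5 m
γ = 1/√(1 - 0.48²) = 1.140
L₀ = γL = 1.140 × 110.5 = 126.0 m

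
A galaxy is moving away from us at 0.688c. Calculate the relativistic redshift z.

β = 0.688
(1+β)/(1-β) = 1.688/0.312 = 5.410
√(5.410) = 2.326
z = 2.326 - 1 = 1.326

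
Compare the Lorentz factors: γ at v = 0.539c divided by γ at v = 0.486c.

γ₁ = 1/√(1 - 0.539²) = 1.187
γ₂ = 1/√(1 - 0.486²) = 1.144
γ₁/γ₂ = 1.187/1.144 = 1.038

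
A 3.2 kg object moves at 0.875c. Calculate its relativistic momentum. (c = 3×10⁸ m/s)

γ = 1/√(1 - 0.875²) = 2.066
v = 0.875 × 3×10⁸ = 2.625×10⁸ m/s
p = γmv = 2.066 × 3.2 × 2.625×10⁸ = 1.735×10⁹ kg·m/s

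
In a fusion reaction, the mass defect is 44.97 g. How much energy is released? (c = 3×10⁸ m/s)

Convert mass defect: Δm = 44.97 g = 0.04497 kg
E = Δm·c² = 0.04497 × (3×10⁸)²
= 0.04497 × 9×10¹⁶ = 4.047×10¹⁵ J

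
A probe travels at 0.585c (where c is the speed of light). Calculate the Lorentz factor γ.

v/c = 0.585, so (v/c)² = 0.342225
1 - (v/c)² = 0.657775
γ = 1/√(0.657775) = 1.233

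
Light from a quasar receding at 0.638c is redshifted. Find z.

β = 0.638
(1+β)/(1-β) = 1.638/0.362 = 4.525
√(4.525) = 2.127
z = 2.127 - 1 = 1.127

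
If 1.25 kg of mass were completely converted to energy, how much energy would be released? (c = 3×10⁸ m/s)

Using E = mc²:
c² = (3×10⁸)² = 9×10¹⁶ m²/s²
E = 1.25 × 9×10¹⁶ = 1.125×10¹⁷ J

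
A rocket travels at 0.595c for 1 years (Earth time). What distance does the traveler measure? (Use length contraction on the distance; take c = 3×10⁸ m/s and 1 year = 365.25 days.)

Earth distance: d = v × t = 0.595c × 1 yr = 5.6330×10¹⁵ m
γ = 1.2442
d' = d/γ = 5.6330×10¹⁵/1.2442 = 4.527×10¹⁵ m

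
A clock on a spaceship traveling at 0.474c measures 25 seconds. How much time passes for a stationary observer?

Proper time Δt₀ = 25 seconds
γ = 1/√(1 - 0.474²) = 1.1357
Δt = γΔt₀ = 1.1357 × 25 = 28.39 seconds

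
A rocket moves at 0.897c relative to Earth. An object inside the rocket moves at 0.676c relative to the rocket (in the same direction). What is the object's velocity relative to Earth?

u = (u' + v)/(1 + u'v/c²)
Numerator: 0.676 + 0.897 = 1.573
Denominator: 1 + 0.606372 = 1.606372
u = 1.573/1.606372 = 0.9792c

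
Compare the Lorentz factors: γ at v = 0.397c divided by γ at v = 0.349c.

γ₁ = 1/√(1 - 0.397²) = 1.0895
γ₂ = 1/√(1 - 0.349²) = 1.0671
γ₁/γ₂ = 1.0895/1.0671 = 1.021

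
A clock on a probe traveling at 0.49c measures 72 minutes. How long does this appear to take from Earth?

Proper time Δt₀ = 72 minutes
γ = 1/√(1 - 0.49²) = 1.1472
Δt = γΔt₀ = 1.1472 × 72 = 82.60 minutes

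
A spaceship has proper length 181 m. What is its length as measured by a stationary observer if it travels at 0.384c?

Proper length L₀ = 181 m
γ = 1/√(1 - 0.384²) = 1.083
L = L₀/γ = 181/1.083 = 167.1 m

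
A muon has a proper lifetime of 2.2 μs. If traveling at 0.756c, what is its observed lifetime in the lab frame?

Proper lifetime τ₀ = 2.2 μs
γ = 1/√(1 - 0.756²) = 1.5277
τ = γτ₀ = 1.5277 × 2.2 μs = 3.361 μs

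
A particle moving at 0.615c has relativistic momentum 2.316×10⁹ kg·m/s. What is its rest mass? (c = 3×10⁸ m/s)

γ = 1/√(1 - 0.615²) = 1.2682
v = 0.615 × 3×10⁸ = 1.845×10⁸ m/s
m = p/(γv) = 2.316×10⁹/(1.2682 × 1.845×10⁸) = 9.898 kg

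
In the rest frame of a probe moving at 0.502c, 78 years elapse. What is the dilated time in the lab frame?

Proper time Δt₀ = 78 years
γ = 1/√(1 - 0.502²) = 1.15625
Δt = γΔt₀ = 1.15625 × 78 = 90.19 years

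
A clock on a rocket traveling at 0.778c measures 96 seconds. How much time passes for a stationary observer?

Proper time Δt₀ = 96 seconds
γ = 1/√(1 - 0.778²) = 1.592
Δt = γΔt₀ = 1.592 × 96 = 152.8 seconds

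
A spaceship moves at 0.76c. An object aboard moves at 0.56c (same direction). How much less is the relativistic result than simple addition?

Classical: u' + v = 0.56 + 0.76 = 1.32c
Relativistic: u = (0.56 + 0.76)/(1 + 0.4256) = 1.32/1.4256 = 0.9259c
Difference: 1.32 - 0.9259 = 0.3941c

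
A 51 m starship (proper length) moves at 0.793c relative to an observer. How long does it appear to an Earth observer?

Proper length L₀ = 51 m
γ = 1/√(1 - 0.793²) = 1.6414
L = L₀/γ = 51/1.6414 = 31.07 m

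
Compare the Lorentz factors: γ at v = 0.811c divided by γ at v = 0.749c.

γ₁ = 1/√(1 - 0.811²) = 1.709
γ₂ = 1/√(1 - 0.749²) = 1.509
γ₁/γ₂ = 1.709/1.509 = 1.133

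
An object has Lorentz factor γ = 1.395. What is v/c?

From γ = 1/√(1 - v²/c²):
1/γ² = 1/1.395² = 0.5139
v²/c² = 1 - 0.5139 = 0.4861
v/c = √(0.4861) = 0.6972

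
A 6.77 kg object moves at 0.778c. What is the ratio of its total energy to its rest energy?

E = γmc², E₀ = mc²
E/E₀ = γ = 1/√(1 - 0.778²) = 1.592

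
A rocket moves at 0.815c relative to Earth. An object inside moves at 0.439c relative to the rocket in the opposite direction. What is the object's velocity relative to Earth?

Object's velocity in rocket frame is u' = -0.439c
u = (u' + v)/(1 + u'v/c²) = (v - 0.439)/(1 - 0.439·v/c²)
Numerator: 0.815 - 0.439 = 0.376
Denominator: 1 - 0.357785 = 0.642215
u = 0.376/0.642215 = 0.5855c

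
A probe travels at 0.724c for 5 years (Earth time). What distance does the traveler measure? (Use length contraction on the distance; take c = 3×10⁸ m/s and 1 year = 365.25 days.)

Earth distance: d = v × t = 0.724c × 5 yr = 3.4272×10¹⁶ m
γ = 1.4497
d' = d/γ = 3.4272×10¹⁶/1.4497 = 2.364×10¹⁶ m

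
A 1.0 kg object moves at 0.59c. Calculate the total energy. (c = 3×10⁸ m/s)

γ = 1/√(1 - 0.59²) = 1.239
mc² = 1.0 × (3×10⁸)² = 9.000×10¹⁶ J
E = γmc² = 1.239 × 9.000×10¹⁶ = 1.115×10¹⁷ J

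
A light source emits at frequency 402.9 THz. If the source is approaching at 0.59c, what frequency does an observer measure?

β = v/c = 0.59
(1+β)/(1-β) = 1.59/0.41 = 3.878
Doppler factor = √(3.878) = 1.9693
f_obs = 402.9 × 1.9693 = 793.4 THz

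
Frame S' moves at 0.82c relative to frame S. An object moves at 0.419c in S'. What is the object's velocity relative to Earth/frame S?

u = (u' + v)/(1 + u'v/c²)
Numerator: 0.419 + 0.82 = 1.239
Denominator: 1 + 0.34358 = 1.34358
u = 1.239/1.34358 = 0.9222c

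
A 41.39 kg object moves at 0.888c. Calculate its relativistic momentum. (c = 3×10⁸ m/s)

γ = 1/√(1 - 0.888²) = 2.175
v = 0.888 × 3×10⁸ = 2.664×10⁸ m/s
p = γmv = 2.175 × 41.39 × 2.664×10⁸ = 2.398×10¹⁰ kg·m/s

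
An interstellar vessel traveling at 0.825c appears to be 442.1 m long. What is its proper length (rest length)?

Contracted length L = 442.1 m
γ = 1/√(1 - 0.825²) = 1.7695
L₀ = γL = 1.7695 × 442.1 = 782.3 m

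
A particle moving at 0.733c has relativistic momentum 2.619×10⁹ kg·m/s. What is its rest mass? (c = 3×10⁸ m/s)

γ = 1/√(1 - 0.733²) = 1.4701
v = 0.733 × 3×10⁸ = 2.199×10⁸ m/s
m = p/(γv) = 2.619×10⁹/(1.4701 × 2.199×10⁸) = 8.101 kg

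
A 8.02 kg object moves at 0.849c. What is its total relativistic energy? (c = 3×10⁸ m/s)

γ = 1/√(1 - 0.849²) = 1.893
mc² = 8.02 × (3×10⁸)² = 7.218×10¹⁷ J
E = γmc² = 1.893 × 7.218×10¹⁷ = 1.366×10¹⁸ J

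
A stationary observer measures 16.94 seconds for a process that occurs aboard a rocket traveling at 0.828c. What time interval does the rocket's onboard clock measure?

Dilated time Δt = 16.94 seconds
γ = 1/√(1 - 0.828²) = 1.7834
Δt₀ = Δt/γ = 16.94/1.7834 = 9.499 seconds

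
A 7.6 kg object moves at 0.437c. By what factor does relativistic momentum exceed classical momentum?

p_rel = γmv, p_class = mv
Ratio = γ = 1/√(1 - 0.437²) = 1.112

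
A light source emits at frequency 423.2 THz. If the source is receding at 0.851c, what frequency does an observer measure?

β = v/c = 0.851
(1-β)/(1+β) = 0.149/1.851 = 0.08050
Doppler factor = √(0.08050) = 0.2837
f_obs = 423.2 × 0.2837 = 120.1 THz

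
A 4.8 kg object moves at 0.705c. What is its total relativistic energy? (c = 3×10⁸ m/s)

γ = 1/√(1 - 0.705²) = 1.410
mc² = 4.8 × (3×10⁸)² = 4.320×10¹⁷ J
E = γmc² = 1.410 × 4.320×10¹⁷ = 6.091×10¹⁷ J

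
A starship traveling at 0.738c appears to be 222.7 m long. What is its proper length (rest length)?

Contracted length L = 222.7 m
γ = 1/√(1 - 0.738²) = 1.482
L₀ = γL = 1.482 × 222.7 = 330.0 m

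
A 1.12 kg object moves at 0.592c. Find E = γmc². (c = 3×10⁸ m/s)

γ = 1/√(1 - 0.592²) = 1.241
mc² = 1.12 × (3×10⁸)² = 1.008×10¹⁷ J
E = γmc² = 1.241 × 1.008×10¹⁷ = 1.251×10¹⁷ J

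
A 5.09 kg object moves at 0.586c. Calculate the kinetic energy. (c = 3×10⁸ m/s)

γ = 1/√(1 - 0.586²) = 1.2341
γ - 1 = 0.2341
KE = (γ-1)mc² = 0.2341 × 5.09 × (3×10⁸)² = 1.072×10¹⁷ J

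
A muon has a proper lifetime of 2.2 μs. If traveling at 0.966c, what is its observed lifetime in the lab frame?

Proper lifetime τ₀ = 2.2 μs
γ = 1/√(1 - 0.966²) = 3.8678
τ = γτ₀ = 3.8678 × 2.2 μs = 8.509 μs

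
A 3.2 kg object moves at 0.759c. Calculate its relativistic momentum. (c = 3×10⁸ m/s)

γ = 1/√(1 - 0.759²) = 1.536
v = 0.759 × 3×10⁸ = 2.277×10⁸ m/s
p = γmv = 1.536 × 3.2 × 2.277×10⁸ = 1.119×10⁹ kg·m/s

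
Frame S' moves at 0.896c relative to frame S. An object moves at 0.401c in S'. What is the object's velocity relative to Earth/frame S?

u = (u' + v)/(1 + u'v/c²)
Numerator: 0.401 + 0.896 = 1.297
Denominator: 1 + 0.359296 = 1.359296
u = 1.297/1.359296 = 0.9542c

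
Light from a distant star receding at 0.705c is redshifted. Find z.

β = 0.705
(1+β)/(1-β) = 1.705/0.295 = 5.780
√(5.780) = 2.404
z = 2.404 - 1 = 1.404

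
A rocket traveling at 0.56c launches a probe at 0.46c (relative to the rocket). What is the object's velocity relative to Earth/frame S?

u = (u' + v)/(1 + u'v/c²)
Numerator: 0.46 + 0.56 = 1.02
Denominator: 1 + 0.2576 = 1.2576
u = 1.02/1.2576 = 0.8111c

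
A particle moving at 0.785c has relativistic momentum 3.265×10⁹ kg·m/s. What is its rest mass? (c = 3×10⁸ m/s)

γ = 1/√(1 - 0.785²) = 1.6142
v = 0.785 × 3×10⁸ = 2.355×10⁸ m/s
m = p/(γv) = 3.265×10⁹/(1.6142 × 2.355×10⁸) = 8.589 kg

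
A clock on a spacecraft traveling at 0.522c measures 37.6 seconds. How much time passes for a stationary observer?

Proper time Δt₀ = 37.6 seconds
γ = 1/√(1 - 0.522²) = 1.1724
Δt = γΔt₀ = 1.1724 × 37.6 = 44.08 seconds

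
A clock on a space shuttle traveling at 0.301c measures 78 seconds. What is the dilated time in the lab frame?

Proper time Δt₀ = 78 seconds
γ = 1/√(1 - 0.301²) = 1.0486
Δt = γΔt₀ = 1.0486 × 78 = 81.79 seconds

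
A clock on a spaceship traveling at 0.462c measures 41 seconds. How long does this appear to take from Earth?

Proper time Δt₀ = 41 seconds
γ = 1/√(1 - 0.462²) = 1.1275
Δt = γΔt₀ = 1.1275 × 41 = 46.23 seconds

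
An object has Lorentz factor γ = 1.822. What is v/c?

From γ = 1/√(1 - v²/c²):
1/γ² = 1/1.822² = 0.3012
v²/c² = 1 - 0.3012 = 0.6988
v/c = √(0.6988) = 0.8359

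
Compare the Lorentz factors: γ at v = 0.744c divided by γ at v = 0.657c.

γ₁ = 1/√(1 - 0.744²) = 1.4966
γ₂ = 1/√(1 - 0.657²) = 1.3265
γ₁/γ₂ = 1.4966/1.3265 = 1.128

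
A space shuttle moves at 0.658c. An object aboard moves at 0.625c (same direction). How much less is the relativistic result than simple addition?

Classical: u' + v = 0.625 + 0.658 = 1.283c
Relativistic: u = (0.625 + 0.658)/(1 + 0.41125) = 1.283/1.41125 = 0.9091c
Difference: 1.283 - 0.9091 = 0.3739c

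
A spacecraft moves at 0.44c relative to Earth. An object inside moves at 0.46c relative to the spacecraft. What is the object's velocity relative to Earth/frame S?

u = (u' + v)/(1 + u'v/c²)
Numerator: 0.46 + 0.44 = 0.9
Denominator: 1 + 0.2024 = 1.2024
u = 0.9/1.2024 = 0.7485c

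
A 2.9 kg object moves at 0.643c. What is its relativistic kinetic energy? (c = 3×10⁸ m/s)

γ = 1/√(1 - 0.643²) = 1.3057
γ - 1 = 0.3057
KE = (γ-1)mc² = 0.3057 × 2.9 × (3×10⁸)² = 7.979×10¹⁶ J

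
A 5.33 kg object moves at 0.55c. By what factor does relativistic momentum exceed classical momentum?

p_rel = γmv, p_class = mv
Ratio = γ = 1/√(1 - 0.55²) = 1.197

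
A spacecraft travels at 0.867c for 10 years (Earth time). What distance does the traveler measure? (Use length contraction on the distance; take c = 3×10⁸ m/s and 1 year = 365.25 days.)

Earth distance: d = v × t = 0.867c × 10 yr = 8.208×10¹⁶ m
γ = 2.007
d' = d/γ = 8.208×10¹⁶/2.007 = 4.090×10¹⁶ m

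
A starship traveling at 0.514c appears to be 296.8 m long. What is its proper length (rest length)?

Contracted length L = 296.8 m
γ = 1/√(1 - 0.514²) = 1.1658
L₀ = γL = 1.1658 × 296.8 = 346.0 m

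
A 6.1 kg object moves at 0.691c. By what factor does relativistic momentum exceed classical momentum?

p_rel = γmv, p_class = mv
Ratio = γ = 1/√(1 - 0.691²) = 1.383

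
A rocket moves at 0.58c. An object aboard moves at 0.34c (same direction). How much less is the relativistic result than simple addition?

Classical: u' + v = 0.34 + 0.58 = 0.92c
Relativistic: u = (0.34 + 0.58)/(1 + 0.1972) = 0.92/1.1972 = 0.7685c
Difference: 0.92 - 0.7685 = 0.1515c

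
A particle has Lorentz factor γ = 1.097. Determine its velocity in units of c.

From γ = 1/√(1 - v²/c²):
1/γ² = 1/1.097² = 0.8310
v²/c² = 1 - 0.8310 = 0.1690
v/c = √(0.1690) = 0.4111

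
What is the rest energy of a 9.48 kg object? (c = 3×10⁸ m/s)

c² = (3×10⁸)² = 9.000×10¹⁶ m²/s²
E₀ = mc² = 9.48 × 9.000×10¹⁶ = 8.532×10¹⁷ J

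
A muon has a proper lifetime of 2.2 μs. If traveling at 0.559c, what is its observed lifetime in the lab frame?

Proper lifetime τ₀ = 2.2 μs
γ = 1/√(1 - 0.559²) = 1.206
τ = γτ₀ = 1.206 × 2.2 μs = 2.653 μs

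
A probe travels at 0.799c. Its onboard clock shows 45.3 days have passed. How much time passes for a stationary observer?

Proper time Δt₀ = 45.3 days
γ = 1/√(1 - 0.799²) = 1.663
Δt = γΔt₀ = 1.663 × 45.3 = 75.33 days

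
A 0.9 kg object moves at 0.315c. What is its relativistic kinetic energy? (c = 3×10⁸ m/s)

γ = 1/√(1 - 0.315²) = 1.05364
γ - 1 = 0.05364
KE = (γ-1)mc² = 0.05364 × 0.9 × (3×10⁸)² = 4.345×10¹⁵ J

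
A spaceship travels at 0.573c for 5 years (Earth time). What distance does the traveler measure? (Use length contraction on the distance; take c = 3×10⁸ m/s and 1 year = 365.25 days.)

Earth distance: d = v × t = 0.573c × 5 yr = 2.712×10¹⁶ m
γ = 1.220
d' = d/γ = 2.712×10¹⁶/1.220 = 2.223×10¹⁶ m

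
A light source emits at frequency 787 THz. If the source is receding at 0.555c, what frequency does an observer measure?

β = v/c = 0.555
(1-β)/(1+β) = 0.445/1.555 = 0.2862
Doppler factor = √(0.2862) = 0.5350
f_obs = 787 × 0.5350 = 421.0 THz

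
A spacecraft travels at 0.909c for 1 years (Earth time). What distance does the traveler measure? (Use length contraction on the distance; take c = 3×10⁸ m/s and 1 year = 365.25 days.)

Earth distance: d = v × t = 0.909c × 1 yr = 8.606×10¹⁵ m
γ = 2.399
d' = d/γ = 8.606×10¹⁵/2.399 = 3.587×10¹⁵ m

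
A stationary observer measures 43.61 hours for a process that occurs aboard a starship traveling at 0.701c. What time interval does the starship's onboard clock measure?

Dilated time Δt = 43.61 hours
γ = 1/√(1 - 0.701²) = 1.4022
Δt₀ = Δt/γ = 43.61/1.4022 = 31.10 hours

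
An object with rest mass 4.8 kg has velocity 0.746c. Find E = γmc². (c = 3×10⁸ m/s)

γ = 1/√(1 - 0.746²) = 1.5016
mc² = 4.8 × (3×10⁸)² = 4.320×10¹⁷ J
E = γmc² = 1.5016 × 4.320×10¹⁷ = 6.487×10¹⁷ J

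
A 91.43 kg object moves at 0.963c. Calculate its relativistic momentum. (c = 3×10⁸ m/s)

γ = 1/√(1 - 0.963²) = 3.7106
v = 0.963 × 3×10⁸ = 2.889×10⁸ m/s
p = γmv = 3.7106 × 91.43 × 2.889×10⁸ = 9.801×10¹⁰ kg·m/s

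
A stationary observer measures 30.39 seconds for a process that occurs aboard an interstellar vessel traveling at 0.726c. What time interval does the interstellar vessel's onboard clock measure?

Dilated time Δt = 30.39 seconds
γ = 1/√(1 - 0.726²) = 1.454
Δt₀ = Δt/γ = 30.39/1.454 = 20.90 seconds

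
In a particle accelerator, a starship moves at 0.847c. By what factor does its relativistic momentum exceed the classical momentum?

p_rel = γmv, p_class = mv
Ratio = γ = 1/√(1 - 0.847²)
= 1/√(0.282591) = 1.881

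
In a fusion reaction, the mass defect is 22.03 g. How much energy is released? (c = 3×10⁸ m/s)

Convert mass defect: Δm = 22.03 g = 0.02203 kg
E = Δm·c² = 0.02203 × (3×10⁸)²
= 0.02203 × 9×10¹⁶ = 1.983×10¹⁵ J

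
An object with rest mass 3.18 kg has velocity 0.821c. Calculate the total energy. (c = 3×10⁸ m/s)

γ = 1/√(1 - 0.821²) = 1.7515
mc² = 3.18 × (3×10⁸)² = 2.862×10¹⁷ J
E = γmc² = 1.7515 × 2.862×10¹⁷ = 5.013×10¹⁷ J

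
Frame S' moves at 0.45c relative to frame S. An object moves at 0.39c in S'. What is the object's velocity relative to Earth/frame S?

u = (u' + v)/(1 + u'v/c²)
Numerator: 0.39 + 0.45 = 0.84
Denominator: 1 + 0.1755 = 1.1755
u = 0.84/1.1755 = 0.7146c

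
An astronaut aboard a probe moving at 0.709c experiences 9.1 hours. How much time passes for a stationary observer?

Proper time Δt₀ = 9.1 hours
γ = 1/√(1 - 0.709²) = 1.418
Δt = γΔt₀ = 1.418 × 9.1 = 12.90 hours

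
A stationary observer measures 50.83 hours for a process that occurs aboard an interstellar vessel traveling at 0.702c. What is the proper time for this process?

Dilated time Δt = 50.83 hours
γ = 1/√(1 - 0.702²) = 1.404
Δt₀ = Δt/γ = 50.83/1.404 = 36.20 hours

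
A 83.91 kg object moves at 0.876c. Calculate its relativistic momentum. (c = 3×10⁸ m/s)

γ = 1/√(1 - 0.876²) = 2.0734
v = 0.876 × 3×10⁸ = 2.628×10⁸ m/s
p = γmv = 2.0734 × 83.91 × 2.628×10⁸ = 4.572×10¹⁰ kg·m/s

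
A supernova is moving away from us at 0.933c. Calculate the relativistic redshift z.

β = 0.933
(1+β)/(1-β) = 1.933/0.067 = 28.85
√(28.85) = 5.371
z = 5.371 - 1 = 4.371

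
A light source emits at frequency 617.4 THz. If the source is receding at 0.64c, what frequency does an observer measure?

β = v/c = 0.64
(1-β)/(1+β) = 0.36/1.64 = 0.2195
Doppler factor = √(0.2195) = 0.4685
f_obs = 617.4 × 0.4685 = 289.3 THz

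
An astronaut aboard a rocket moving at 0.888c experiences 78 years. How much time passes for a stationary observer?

Proper time Δt₀ = 78 years
γ = 1/√(1 - 0.888²) = 2.1747
Δt = γΔt₀ = 2.1747 × 78 = 169.6 years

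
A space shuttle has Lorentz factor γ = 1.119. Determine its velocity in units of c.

From γ = 1/√(1 - v²/c²):
1/γ² = 1/1.119² = 0.7986
v²/c² = 1 - 0.7986 = 0.2014
v/c = √(0.2014) = 0.4488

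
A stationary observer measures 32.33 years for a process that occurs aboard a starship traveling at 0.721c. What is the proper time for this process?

Dilated time Δt = 32.33 years
γ = 1/√(1 - 0.721²) = 1.443
Δt₀ = Δt/γ = 32.33/1.443 = 22.40 years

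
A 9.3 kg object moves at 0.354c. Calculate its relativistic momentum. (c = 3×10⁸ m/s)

γ = 1/√(1 - 0.354²) = 1.069
v = 0.354 × 3×10⁸ = 1.062×10⁸ m/s
p = γmv = 1.069 × 9.3 × 1.062×10⁸ = 1.056×10⁹ kg·m/s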